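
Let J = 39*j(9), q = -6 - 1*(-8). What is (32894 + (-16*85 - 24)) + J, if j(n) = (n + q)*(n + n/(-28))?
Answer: 986527/28 ≈ 35233.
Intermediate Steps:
q = 2 (q = -6 + 8 = 2)
j(n) = 27*n*(2 + n)/28 (j(n) = (n + 2)*(n + n/(-28)) = (2 + n)*(n + n*(-1/28)) = (2 + n)*(n - n/28) = (2 + n)*(27*n/28) = 27*n*(2 + n)/28)
J = 104247/28 (J = 39*((27/28)*9*(2 + 9)) = 39*((27/28)*9*11) = 39*(2673/28) = 104247/28 ≈ 3723.1)
(32894 + (-16*85 - 24)) + J = (32894 + (-16*85 - 24)) + 104247/28 = (32894 + (-1360 - 24)) + 104247/28 = (32894 - 1384) + 104247/28 = 31510 + 104247/28 = 986527/28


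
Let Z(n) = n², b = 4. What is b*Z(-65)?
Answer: 16900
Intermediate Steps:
b*Z(-65) = 4*(-65)² = 4*4225 = 16900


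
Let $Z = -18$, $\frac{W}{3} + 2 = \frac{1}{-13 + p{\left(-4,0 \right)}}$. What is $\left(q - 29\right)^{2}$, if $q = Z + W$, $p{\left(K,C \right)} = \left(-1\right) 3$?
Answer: $\frac{724201}{256} \approx 2828.9$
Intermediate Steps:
$p{\left(K,C \right)} = -3$
$W = - \frac{99}{16}$ ($W = -6 + \frac{3}{-13 - 3} = -6 + \frac{3}{-16} = -6 + 3 \left(- \frac{1}{16}\right) = -6 - \frac{3}{16} = - \frac{99}{16} \approx -6.1875$)
$q = - \frac{387}{16}$ ($q = -18 - \frac{99}{16} = - \frac{387}{16} \approx -24.188$)
$\left(q - 29\right)^{2} = \left(- \frac{387}{16} - 29\right)^{2} = \left(- \frac{851}{16}\right)^{2} = \frac{724201}{256}$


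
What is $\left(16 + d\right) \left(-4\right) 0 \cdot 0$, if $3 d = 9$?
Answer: $0$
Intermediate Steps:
$d = 3$ ($d = \frac{1}{3} \cdot 9 = 3$)
$\left(16 + d\right) \left(-4\right) 0 \cdot 0 = \left(16 + 3\right) \left(-4\right) 0 \cdot 0 = 19 \cdot 0 \cdot 0 = 19 \cdot 0 = 0$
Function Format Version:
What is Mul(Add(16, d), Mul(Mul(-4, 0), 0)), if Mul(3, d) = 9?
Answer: 0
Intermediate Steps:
d = 3 (d = Mul(Rational(1, 3), 9) = 3)
Mul(Add(16, d), Mul(Mul(-4, 0), 0)) = Mul(Add(16, 3), Mul(Mul(-4, 0), 0)) = Mul(19, Mul(0, 0)) = Mul(19, 0) = 0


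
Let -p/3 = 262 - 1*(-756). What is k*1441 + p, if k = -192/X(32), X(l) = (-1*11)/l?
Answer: 801810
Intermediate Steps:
X(l) = -11/l
k = 6144/11 (k = -192/((-11/32)) = -192/((-11*1/32)) = -192/(-11/32) = -192*(-32/11) = 6144/11 ≈ 558.54)
p = -3054 (p = -3*(262 - 1*(-756)) = -3*(262 + 756) = -3*1018 = -3054)
k*1441 + p = (6144/11)*1441 - 3054 = 804864 - 3054 = 801810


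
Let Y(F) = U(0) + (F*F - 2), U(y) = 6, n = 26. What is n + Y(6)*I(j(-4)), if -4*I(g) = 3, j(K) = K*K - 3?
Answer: -4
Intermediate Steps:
j(K) = -3 + K² (j(K) = K² - 3 = -3 + K²)
I(g) = -¾ (I(g) = -¼*3 = -¾)
Y(F) = 4 + F² (Y(F) = 6 + (F*F - 2) = 6 + (F² - 2) = 6 + (-2 + F²) = 4 + F²)
n + Y(6)*I(j(-4)) = 26 + (4 + 6²)*(-¾) = 26 + (4 + 36)*(-¾) = 26 + 40*(-¾) = 26 - 30 = -4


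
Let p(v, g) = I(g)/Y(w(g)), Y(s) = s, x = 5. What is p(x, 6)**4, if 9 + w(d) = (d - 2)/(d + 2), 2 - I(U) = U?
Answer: 4096/83521 ≈ 0.049042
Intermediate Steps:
I(U) = 2 - U
w(d) = -9 + (-2 + d)/(2 + d) (w(d) = -9 + (d - 2)/(d + 2) = -9 + (-2 + d)/(2 + d))
p(v, g) = (2 + g)*(2 - g)/(4*(-5 - 2*g)) (p(v, g) = (2 - g)/((4*(-5 - 2*g)/(2 + g))) = (2 - g)*((2 + g)/(4*(-5 - 2*g))) = (2 + g)*(2 - g)/(4*(-5 - 2*g)))
p(x, 6)**4 = ((-4 + 6**2)/(4*(5 + 2*6)))**4 = ((-4 + 36)/(4*(5 + 12)))**4 = ((1/4)*32/17)**4 = ((1/4)*(1/17)*32)**4 = (8/17)**4 = 4096/83521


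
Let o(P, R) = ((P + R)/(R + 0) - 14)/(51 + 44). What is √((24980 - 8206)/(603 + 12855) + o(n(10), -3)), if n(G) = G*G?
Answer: 2*√77507750985/639255 ≈ 0.87102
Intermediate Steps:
n(G) = G²
o(P, R) = -14/95 + (P + R)/(95*R) (o(P, R) = ((P + R)/R - 14)/95 = ((P + R)/R - 14)*(1/95) = (-14 + (P + R)/R)*(1/95) = -14/95 + (P + R)/(95*R))
√((24980 - 8206)/(603 + 12855) + o(n(10), -3)) = √((24980 - 8206)/(603 + 12855) + (1/95)*(10² - 13*(-3))/(-3)) = √(16774/13458 + (1/95)*(-⅓)*(100 + 39)) = √(16774*(1/13458) + (1/95)*(-⅓)*139) = √(8387/6729 - 139/285) = √(484988/639255) = 2*√77507750985/639255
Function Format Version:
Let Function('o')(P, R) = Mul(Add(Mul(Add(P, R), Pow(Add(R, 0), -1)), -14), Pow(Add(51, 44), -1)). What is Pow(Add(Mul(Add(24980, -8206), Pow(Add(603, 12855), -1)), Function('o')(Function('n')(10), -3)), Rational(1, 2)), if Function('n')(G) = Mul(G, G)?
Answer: Mul(Rational(2, 639255), Pow(77507750985, Rational(1, 2))) ≈ 0.87102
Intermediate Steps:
Function('n')(G) = Pow(G, 2)
Function('o')(P, R) = Add(Rational(-14, 95), Mul(Rational(1, 95), Pow(R, -1), Add(P, R))) (Function('o')(P, R) = Mul(Add(Mul(Add(P, R), Pow(R, -1)), -14), Pow(95, -1)) = Mul(Add(Mul(Pow(R, -1), Add(P, R)), -14), Rational(1, 95)) = Mul(Add(-14, Mul(Pow(R, -1), Add(P, R))), Rational(1, 95)) = Add(Rational(-14, 95), Mul(Rational(1, 95), Pow(R, -1), Add(P, R))))
Pow(Add(Mul(Add(24980, -8206), Pow(Add(603, 12855), -1)), Function('o')(Function('n')(10), -3)), Rational(1, 2)) = Pow(Add(Mul(Add(24980, -8206), Pow(Add(603, 12855), -1)), Mul(Rational(1, 95), Pow(-3, -1), Add(Pow(10, 2), Mul(-13, -3)))), Rational(1, 2)) = Pow(Add(Mul(16774, Pow(13458, -1)), Mul(Rational(1, 95), Rational(-1, 3), Add(100, 39))), Rational(1, 2)) = Pow(Add(Mul(16774, Rational(1, 13458)), Mul(Rational(1, 95), Rational(-1, 3), 139)), Rational(1, 2)) = Pow(Add(Rational(8387, 6729), Rational(-139, 285)), Rational(1, 2)) = Pow(Rational(484988, 639255), Rational(1, 2)) = Mul(Rational(2, 639255), Pow(77507750985, Rational(1, 2)))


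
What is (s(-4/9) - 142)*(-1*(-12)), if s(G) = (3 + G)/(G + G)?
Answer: -3477/2 ≈ -1738.5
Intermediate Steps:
s(G) = (3 + G)/(2*G) (s(G) = (3 + G)/((2*G)) = (3 + G)*(1/(2*G)) = (3 + G)/(2*G))
(s(-4/9) - 142)*(-1*(-12)) = ((3 - 4/9)/(2*((-4/9))) - 142)*(-1*(-12)) = ((3 - 4*⅑)/(2*((-4*⅑))) - 142)*12 = ((3 - 4/9)/(2*(-4/9)) - 142)*12 = ((½)*(-9/4)*(23/9) - 142)*12 = (-23/8 - 142)*12 = -1159/8*12 = -3477/2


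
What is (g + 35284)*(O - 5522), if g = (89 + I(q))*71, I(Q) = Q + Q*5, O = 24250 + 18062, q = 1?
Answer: 1546246910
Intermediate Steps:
O = 42312
I(Q) = 6*Q (I(Q) = Q + 5*Q = 6*Q)
g = 6745 (g = (89 + 6*1)*71 = (89 + 6)*71 = 95*71 = 6745)
(g + 35284)*(O - 5522) = (6745 + 35284)*(42312 - 5522) = 42029*36790 = 1546246910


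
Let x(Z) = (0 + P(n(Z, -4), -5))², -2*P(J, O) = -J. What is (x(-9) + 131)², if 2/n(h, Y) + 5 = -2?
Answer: 41216400/2401 ≈ 17166.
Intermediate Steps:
n(h, Y) = -2/7 (n(h, Y) = 2/(-5 - 2) = 2/(-7) = 2*(-⅐) = -2/7)
P(J, O) = J/2 (P(J, O) = -(-1)*J/2 = J/2)
x(Z) = 1/49 (x(Z) = (0 + (½)*(-2/7))² = (0 - ⅐)² = (-⅐)² = 1/49)
(x(-9) + 131)² = (1/49 + 131)² = (6420/49)² = 41216400/2401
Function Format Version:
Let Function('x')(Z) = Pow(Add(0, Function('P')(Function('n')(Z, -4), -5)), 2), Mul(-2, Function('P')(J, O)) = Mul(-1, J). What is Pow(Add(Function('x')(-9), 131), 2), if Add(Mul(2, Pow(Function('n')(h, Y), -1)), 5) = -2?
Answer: Rational(41216400, 2401) ≈ 17166.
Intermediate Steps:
Function('n')(h, Y) = Rational(-2, 7) (Function('n')(h, Y) = Mul(2, Pow(Add(-5, -2), -1)) = Mul(2, Pow(-7, -1)) = Mul(2, Rational(-1, 7)) = Rational(-2, 7))
Function('P')(J, O) = Mul(Rational(1, 2), J) (Function('P')(J, O) = Mul(Rational(-1, 2), Mul(-1, J)) = Mul(Rational(1, 2), J))
Function('x')(Z) = Rational(1, 49) (Function('x')(Z) = Pow(Add(0, Mul(Rational(1, 2), Rational(-2, 7))), 2) = Pow(Add(0, Rational(-1, 7)), 2) = Pow(Rational(-1, 7), 2) = Rational(1, 49))
Pow(Add(Function('x')(-9), 131), 2) = Pow(Add(Rational(1, 49), 131), 2) = Pow(Rational(6420, 49), 2) = Rational(41216400, 2401)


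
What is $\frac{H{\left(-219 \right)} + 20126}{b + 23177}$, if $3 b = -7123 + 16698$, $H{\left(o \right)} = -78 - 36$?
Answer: $\frac{30018}{39553} \approx 0.75893$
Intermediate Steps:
$H{\left(o \right)} = -114$ ($H{\left(o \right)} = -78 - 36 = -114$)
$b = \frac{9575}{3}$ ($b = \frac{-7123 + 16698}{3} = \frac{1}{3} \cdot 9575 = \frac{9575}{3} \approx 3191.7$)
$\frac{H{\left(-219 \right)} + 20126}{b + 23177} = \frac{-114 + 20126}{\frac{9575}{3} + 23177} = \frac{20012}{\frac{79106}{3}} = 20012 \cdot \frac{3}{79106} = \frac{30018}{39553}$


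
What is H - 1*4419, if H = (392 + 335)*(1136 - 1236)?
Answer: -77119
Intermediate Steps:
H = -72700 (H = 727*(-100) = -72700)
H - 1*4419 = -72700 - 1*4419 = -72700 - 4419 = -77119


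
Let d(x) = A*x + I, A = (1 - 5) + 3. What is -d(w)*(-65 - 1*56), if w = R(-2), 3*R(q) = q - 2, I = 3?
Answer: 1573/3 ≈ 524.33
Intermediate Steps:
A = -1 (A = -4 + 3 = -1)
R(q) = -⅔ + q/3 (R(q) = (q - 2)/3 = (-2 + q)/3 = -⅔ + q/3)
w = -4/3 (w = -⅔ + (⅓)*(-2) = -⅔ - ⅔ = -4/3 ≈ -1.3333)
d(x) = 3 - x (d(x) = -x + 3 = 3 - x)
-d(w)*(-65 - 1*56) = -(3 - 1*(-4/3))*(-65 - 1*56) = -(3 + 4/3)*(-65 - 56) = -13*(-121)/3 = -1*(-1573/3) = 1573/3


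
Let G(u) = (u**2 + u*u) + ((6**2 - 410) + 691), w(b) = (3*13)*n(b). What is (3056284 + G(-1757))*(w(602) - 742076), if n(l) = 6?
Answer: -6847720207558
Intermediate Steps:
w(b) = 234 (w(b) = (3*13)*6 = 39*6 = 234)
G(u) = 317 + 2*u**2 (G(u) = (u**2 + u**2) + ((36 - 410) + 691) = 2*u**2 + (-374 + 691) = 2*u**2 + 317 = 317 + 2*u**2)
(3056284 + G(-1757))*(w(602) - 742076) = (3056284 + (317 + 2*(-1757)**2))*(234 - 742076) = (3056284 + (317 + 2*3087049))*(-741842) = (3056284 + (317 + 6174098))*(-741842) = (3056284 + 6174415)*(-741842) = 9230699*(-741842) = -6847720207558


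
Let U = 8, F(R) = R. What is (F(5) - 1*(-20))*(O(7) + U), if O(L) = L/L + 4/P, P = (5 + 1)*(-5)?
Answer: 665/3 ≈ 221.67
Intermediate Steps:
P = -30 (P = 6*(-5) = -30)
O(L) = 13/15 (O(L) = L/L + 4/(-30) = 1 + 4*(-1/30) = 1 - 2/15 = 13/15)
(F(5) - 1*(-20))*(O(7) + U) = (5 - 1*(-20))*(13/15 + 8) = (5 + 20)*(133/15) = 25*(133/15) = 665/3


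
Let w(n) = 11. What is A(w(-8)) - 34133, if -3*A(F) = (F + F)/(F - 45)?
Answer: -1740772/51 ≈ -34133.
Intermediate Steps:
A(F) = -2*F/(3*(-45 + F)) (A(F) = -(F + F)/(3*(F - 45)) = -2*F/(3*(-45 + F)))
A(w(-8)) - 34133 = -2*11/(-135 + 3*11) - 34133 = -2*11/(-135 + 33) - 34133 = -2*11/(-102) - 34133 = -2*11*(-1/102) - 34133 = 11/51 - 34133 = -1740772/51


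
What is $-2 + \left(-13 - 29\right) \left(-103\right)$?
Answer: $4324$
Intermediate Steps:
$-2 + \left(-13 - 29\right) \left(-103\right) = -2 - -4326 = -2 + 4326 = 4324$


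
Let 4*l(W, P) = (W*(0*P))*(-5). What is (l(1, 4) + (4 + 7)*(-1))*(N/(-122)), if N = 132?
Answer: 726/61 ≈ 11.902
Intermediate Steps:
l(W, P) = 0 (l(W, P) = ((W*(0*P))*(-5))/4 = ((W*0)*(-5))/4 = (0*(-5))/4 = (¼)*0 = 0)
(l(1, 4) + (4 + 7)*(-1))*(N/(-122)) = (0 + (4 + 7)*(-1))*(132/(-122)) = (0 + 11*(-1))*(132*(-1/122)) = (0 - 11)*(-66/61) = -11*(-66/61) = 726/61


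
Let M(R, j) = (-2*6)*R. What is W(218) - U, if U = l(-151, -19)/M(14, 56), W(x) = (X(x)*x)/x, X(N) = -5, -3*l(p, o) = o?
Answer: -2501/504 ≈ -4.9623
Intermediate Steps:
l(p, o) = -o/3
M(R, j) = -12*R
W(x) = -5 (W(x) = (-5*x)/x = -5)
U = -19/504 (U = (-1/3*(-19))/((-12*14)) = (19/3)/(-168) = (19/3)*(-1/168) = -19/504 ≈ -0.037698)
W(218) - U = -5 - 1*(-19/504) = -5 + 19/504 = -2501/504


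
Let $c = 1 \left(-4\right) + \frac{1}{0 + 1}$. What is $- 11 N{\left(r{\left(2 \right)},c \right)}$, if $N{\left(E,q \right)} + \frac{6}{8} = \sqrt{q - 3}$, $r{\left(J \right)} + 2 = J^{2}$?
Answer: $\frac{33}{4} - 11 i \sqrt{6} \approx 8.25 - 26.944 i$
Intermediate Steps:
$r{\left(J \right)} = -2 + J^{2}$
$c = -3$ ($c = -4 + 1^{-1} = -4 + 1 = -3$)
$N{\left(E,q \right)} = - \frac{3}{4} + \sqrt{-3 + q}$ ($N{\left(E,q \right)} = - \frac{3}{4} + \sqrt{q - 3} = - \frac{3}{4} + \sqrt{-3 + q}$)
$- 11 N{\left(r{\left(2 \right)},c \right)} = - 11 \left(- \frac{3}{4} + \sqrt{-3 - 3}\right) = - 11 \left(- \frac{3}{4} + \sqrt{-6}\right) = - 11 \left(- \frac{3}{4} + i \sqrt{6}\right) = \frac{33}{4} - 11 i \sqrt{6}$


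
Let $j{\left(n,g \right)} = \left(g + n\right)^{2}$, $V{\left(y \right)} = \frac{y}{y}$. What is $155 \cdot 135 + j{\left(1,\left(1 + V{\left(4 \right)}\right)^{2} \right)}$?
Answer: $20950$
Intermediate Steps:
$V{\left(y \right)} = 1$
$155 \cdot 135 + j{\left(1,\left(1 + V{\left(4 \right)}\right)^{2} \right)} = 155 \cdot 135 + \left(\left(1 + 1\right)^{2} + 1\right)^{2} = 20925 + \left(2^{2} + 1\right)^{2} = 20925 + \left(4 + 1\right)^{2} = 20925 + 5^{2} = 20925 + 25 = 20950$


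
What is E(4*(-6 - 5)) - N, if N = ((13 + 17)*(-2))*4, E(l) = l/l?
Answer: 241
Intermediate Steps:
E(l) = 1
N = -240 (N = (30*(-2))*4 = -60*4 = -240)
E(4*(-6 - 5)) - N = 1 - 1*(-240) = 1 + 240 = 241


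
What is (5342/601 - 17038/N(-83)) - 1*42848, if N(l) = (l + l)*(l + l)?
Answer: -354737723987/8280578 ≈ -42840.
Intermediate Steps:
N(l) = 4*l² (N(l) = (2*l)*(2*l) = 4*l²)
(5342/601 - 17038/N(-83)) - 1*42848 = (5342/601 - 17038/(4*(-83)²)) - 1*42848 = (5342*(1/601) - 17038/(4*6889)) - 42848 = (5342/601 - 17038/27556) - 42848 = (5342/601 - 17038*1/27556) - 42848 = (5342/601 - 8519/13778) - 42848 = 68482157/8280578 - 42848 = -354737723987/8280578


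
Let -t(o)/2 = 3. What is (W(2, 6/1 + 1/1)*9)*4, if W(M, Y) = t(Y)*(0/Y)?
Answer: 0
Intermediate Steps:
t(o) = -6 (t(o) = -2*3 = -6)
W(M, Y) = 0 (W(M, Y) = -0/Y = -6*0 = 0)
(W(2, 6/1 + 1/1)*9)*4 = (0*9)*4 = 0*4 = 0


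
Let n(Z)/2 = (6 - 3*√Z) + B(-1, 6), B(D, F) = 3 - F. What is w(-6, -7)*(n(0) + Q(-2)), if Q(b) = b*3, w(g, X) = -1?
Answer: 0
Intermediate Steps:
Q(b) = 3*b
n(Z) = 6 - 6*√Z (n(Z) = 2*((6 - 3*√Z) + (3 - 1*6)) = 2*((6 - 3*√Z) + (3 - 6)) = 2*((6 - 3*√Z) - 3) = 2*(3 - 3*√Z) = 6 - 6*√Z)
w(-6, -7)*(n(0) + Q(-2)) = -((6 - 6*√0) + 3*(-2)) = -((6 - 6*0) - 6) = -((6 + 0) - 6) = -(6 - 6) = -1*0 = 0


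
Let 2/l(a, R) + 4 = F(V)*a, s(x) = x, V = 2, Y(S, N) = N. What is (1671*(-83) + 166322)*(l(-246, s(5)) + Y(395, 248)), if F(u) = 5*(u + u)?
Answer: 16869576675/2462 ≈ 6.8520e+6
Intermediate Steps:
F(u) = 10*u (F(u) = 5*(2*u) = 10*u)
l(a, R) = 2/(-4 + 20*a) (l(a, R) = 2/(-4 + (10*2)*a) = 2/(-4 + 20*a))
(1671*(-83) + 166322)*(l(-246, s(5)) + Y(395, 248)) = (1671*(-83) + 166322)*(1/(2*(-1 + 5*(-246))) + 248) = (-138693 + 166322)*(1/(2*(-1 - 1230)) + 248) = 27629*((½)/(-1231) + 248) = 27629*((½)*(-1/1231) + 248) = 27629*(-1/2462 + 248) = 27629*(610575/2462) = 16869576675/2462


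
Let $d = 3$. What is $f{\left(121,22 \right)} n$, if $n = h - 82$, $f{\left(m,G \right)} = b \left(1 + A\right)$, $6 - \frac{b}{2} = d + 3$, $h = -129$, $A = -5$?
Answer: $0$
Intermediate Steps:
$b = 0$ ($b = 12 - 2 \left(3 + 3\right) = 12 - 12 = 0$)
$f{\left(m,G \right)} = 0$ ($f{\left(m,G \right)} = 0 \left(1 - 5\right) = 0 \left(-4\right) = 0$)
$n = -211$ ($n = -129 - 82 = -211$)
$f{\left(121,22 \right)} n = 0 \left(-211\right) = 0$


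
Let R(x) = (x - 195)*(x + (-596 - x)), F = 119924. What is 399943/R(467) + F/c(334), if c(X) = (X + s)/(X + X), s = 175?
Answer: 12986464246997/82515008 ≈ 1.5738e+5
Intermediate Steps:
R(x) = 116220 - 596*x (R(x) = (-195 + x)*(-596) = 116220 - 596*x)
c(X) = (175 + X)/(2*X) (c(X) = (X + 175)/(X + X) = (175 + X)/((2*X)) = (175 + X)*(1/(2*X)) = (175 + X)/(2*X))
399943/R(467) + F/c(334) = 399943/(116220 - 596*467) + 119924/(((½)*(175 + 334)/334)) = 399943/(116220 - 278332) + 119924/(((½)*(1/334)*509)) = 399943/(-162112) + 119924/(509/668) = 399943*(-1/162112) + 119924*(668/509) = -399943/162112 + 80109232/509 = 12986464246997/82515008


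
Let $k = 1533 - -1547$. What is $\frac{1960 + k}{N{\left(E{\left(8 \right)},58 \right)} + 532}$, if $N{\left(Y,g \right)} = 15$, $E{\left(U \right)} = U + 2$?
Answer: $\frac{5040}{547} \approx 9.2139$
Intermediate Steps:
$E{\left(U \right)} = 2 + U$
$k = 3080$ ($k = 1533 + 1547 = 3080$)
$\frac{1960 + k}{N{\left(E{\left(8 \right)},58 \right)} + 532} = \frac{1960 + 3080}{15 + 532} = \frac{5040}{547}$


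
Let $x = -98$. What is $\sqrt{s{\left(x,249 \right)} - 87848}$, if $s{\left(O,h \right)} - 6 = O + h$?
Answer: $i \sqrt{87691} \approx 296.13 i$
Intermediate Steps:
$s{\left(O,h \right)} = 6 + O + h$ ($s{\left(O,h \right)} = 6 + \left(O + h\right) = 6 + O + h$)
$\sqrt{s{\left(x,249 \right)} - 87848} = \sqrt{\left(6 - 98 + 249\right) - 87848} = \sqrt{157 - 87848} = \sqrt{-87691} = i \sqrt{87691}$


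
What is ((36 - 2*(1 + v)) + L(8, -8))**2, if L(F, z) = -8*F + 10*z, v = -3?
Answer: 10816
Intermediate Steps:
((36 - 2*(1 + v)) + L(8, -8))**2 = ((36 - 2*(1 - 3)) + (-8*8 + 10*(-8)))**2 = ((36 - 2*(-2)) + (-64 - 80))**2 = ((36 + 4) - 144)**2 = (40 - 144)**2 = (-104)**2 = 10816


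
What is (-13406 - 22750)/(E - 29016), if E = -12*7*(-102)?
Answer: 3013/1704 ≈ 1.7682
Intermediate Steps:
E = 8568 (E = -84*(-102) = 8568)
(-13406 - 22750)/(E - 29016) = (-13406 - 22750)/(8568 - 29016) = -36156/(-20448) = -36156*(-1/20448) = 3013/1704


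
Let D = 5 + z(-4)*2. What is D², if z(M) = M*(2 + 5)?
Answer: 2601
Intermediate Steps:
z(M) = 7*M (z(M) = M*7 = 7*M)
D = -51 (D = 5 + (7*(-4))*2 = 5 - 28*2 = 5 - 56 = -51)
D² = (-51)² = 2601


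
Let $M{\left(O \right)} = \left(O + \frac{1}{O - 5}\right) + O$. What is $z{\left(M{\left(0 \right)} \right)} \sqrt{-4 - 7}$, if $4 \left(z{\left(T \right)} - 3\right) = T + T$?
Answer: $\frac{29 i \sqrt{11}}{10} \approx 9.6182 i$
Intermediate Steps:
$M{\left(O \right)} = \frac{1}{-5 + O} + 2 O$ ($M{\left(O \right)} = \left(O + \frac{1}{-5 + O}\right) + O = \frac{1}{-5 + O} + 2 O$)
$z{\left(T \right)} = 3 + \frac{T}{2}$ ($z{\left(T \right)} = 3 + \frac{T + T}{4} = 3 + \frac{2 T}{4} = 3 + \frac{T}{2}$)
$z{\left(M{\left(0 \right)} \right)} \sqrt{-4 - 7} = \left(3 + \frac{\frac{1}{-5 + 0} \left(1 - 0 + 2 \cdot 0^{2}\right)}{2}\right) \sqrt{-4 - 7} = \left(3 + \frac{\frac{1}{-5} \left(1 + 0 + 2 \cdot 0\right)}{2}\right) \sqrt{-11} = \left(3 + \frac{\left(- \frac{1}{5}\right) \left(1 + 0 + 0\right)}{2}\right) i \sqrt{11} = \left(3 + \frac{\left(- \frac{1}{5}\right) 1}{2}\right) i \sqrt{11} = \left(3 + \frac{1}{2} \left(- \frac{1}{5}\right)\right) i \sqrt{11} = \left(3 - \frac{1}{10}\right) i \sqrt{11} = \frac{29 i \sqrt{11}}{10}$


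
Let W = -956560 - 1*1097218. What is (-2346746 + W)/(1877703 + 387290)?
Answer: -4400524/2264993 ≈ -1.9428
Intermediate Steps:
W = -2053778 (W = -956560 - 1097218 = -2053778)
(-2346746 + W)/(1877703 + 387290) = (-2346746 - 2053778)/(1877703 + 387290) = -4400524/2264993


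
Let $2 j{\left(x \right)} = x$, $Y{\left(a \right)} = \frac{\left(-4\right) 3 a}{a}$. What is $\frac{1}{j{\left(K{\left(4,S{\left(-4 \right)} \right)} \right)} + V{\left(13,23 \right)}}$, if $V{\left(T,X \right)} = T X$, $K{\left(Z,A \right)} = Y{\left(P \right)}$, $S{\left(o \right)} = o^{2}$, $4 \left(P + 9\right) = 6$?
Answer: $\frac{1}{293} \approx 0.003413$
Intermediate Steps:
$P = - \frac{15}{2}$ ($P = -9 + \frac{1}{4} \cdot 6 = -9 + \frac{3}{2} = - \frac{15}{2} \approx -7.5$)
$Y{\left(a \right)} = -12$ ($Y{\left(a \right)} = \frac{\left(-12\right) a}{a} = -12$)
$K{\left(Z,A \right)} = -12$
$j{\left(x \right)} = \frac{x}{2}$
$\frac{1}{j{\left(K{\left(4,S{\left(-4 \right)} \right)} \right)} + V{\left(13,23 \right)}} = \frac{1}{\frac{1}{2} \left(-12\right) + 13 \cdot 23} = \frac{1}{-6 + 299} = \frac{1}{293}$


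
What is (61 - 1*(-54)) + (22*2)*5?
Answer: 335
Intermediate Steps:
(61 - 1*(-54)) + (22*2)*5 = (61 + 54) + 44*5 = 115 + 220 = 335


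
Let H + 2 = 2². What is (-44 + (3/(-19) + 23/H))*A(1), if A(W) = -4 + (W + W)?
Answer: 1241/19 ≈ 65.316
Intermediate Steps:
H = 2 (H = -2 + 2² = -2 + 4 = 2)
A(W) = -4 + 2*W
(-44 + (3/(-19) + 23/H))*A(1) = (-44 + (3/(-19) + 23/2))*(-4 + 2*1) = (-44 + (3*(-1/19) + 23*(½)))*(-4 + 2) = (-44 + (-3/19 + 23/2))*(-2) = (-44 + 431/38)*(-2) = -1241/38*(-2) = 1241/19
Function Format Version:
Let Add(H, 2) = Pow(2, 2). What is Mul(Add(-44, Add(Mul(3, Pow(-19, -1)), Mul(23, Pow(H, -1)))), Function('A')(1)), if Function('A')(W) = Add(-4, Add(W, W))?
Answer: Rational(1241, 19) ≈ 65.316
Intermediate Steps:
H = 2 (H = Add(-2, Pow(2, 2)) = Add(-2, 4) = 2)
Function('A')(W) = Add(-4, Mul(2, W))
Mul(Add(-44, Add(Mul(3, Pow(-19, -1)), Mul(23, Pow(H, -1)))), Function('A')(1)) = Mul(Add(-44, Add(Mul(3, Pow(-19, -1)), Mul(23, Pow(2, -1)))), Add(-4, Mul(2, 1))) = Mul(Add(-44, Add(Mul(3, Rational(-1, 19)), Mul(23, Rational(1, 2)))), Add(-4, 2)) = Mul(Add(-44, Add(Rational(-3, 19), Rational(23, 2))), -2) = Mul(Add(-44, Rational(431, 38)), -2) = Mul(Rational(-1241, 38), -2) = Rational(1241, 19)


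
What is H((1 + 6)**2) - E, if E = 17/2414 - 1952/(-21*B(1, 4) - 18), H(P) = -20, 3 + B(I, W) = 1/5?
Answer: 201589/7242 ≈ 27.836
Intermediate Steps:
B(I, W) = -14/5 (B(I, W) = -3 + 1/5 = -14/5)
E = -346429/7242 (E = 17/2414 - 1952/(-21*(-14/5) - 18) = 17*(1/2414) - 1952/(294/5 - 18) = 1/142 - 1952/204/5 = 1/142 - 1952*5/204 = 1/142 - 2440/51 = -346429/7242 ≈ -47.836)
H((1 + 6)**2) - E = -20 - 1*(-346429/7242) = -20 + 346429/7242 = 201589/7242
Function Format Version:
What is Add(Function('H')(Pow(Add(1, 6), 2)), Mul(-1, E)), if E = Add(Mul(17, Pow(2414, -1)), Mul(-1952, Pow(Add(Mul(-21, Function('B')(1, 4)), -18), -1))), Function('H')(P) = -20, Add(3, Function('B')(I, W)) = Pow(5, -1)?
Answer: Rational(201589, 7242) ≈ 27.836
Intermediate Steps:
Function('B')(I, W) = Rational(-14, 5) (Function('B')(I, W) = Add(-3, Pow(5, -1)) = Add(-3, Rational(1, 5)) = Rational(-14, 5))
E = Rational(-346429, 7242) (E = Add(Mul(17, Pow(2414, -1)), Mul(-1952, Pow(Add(Mul(-21, Rational(-14, 5)), -18), -1))) = Add(Mul(17, Rational(1, 2414)), Mul(-1952, Pow(Add(Rational(294, 5), -18), -1))) = Add(Rational(1, 142), Mul(-1952, Pow(Rational(204, 5), -1))) = Add(Rational(1, 142), Mul(-1952, Rational(5, 204))) = Add(Rational(1, 142), Rational(-2440, 51)) = Rational(-346429, 7242) ≈ -47.836)
Add(Function('H')(Pow(Add(1, 6), 2)), Mul(-1, E)) = Add(-20, Mul(-1, Rational(-346429, 7242))) = Add(-20, Rational(346429, 7242)) = Rational(201589, 7242)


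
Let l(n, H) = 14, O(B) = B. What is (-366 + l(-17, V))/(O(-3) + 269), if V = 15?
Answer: -176/133 ≈ -1.3233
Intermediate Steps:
(-366 + l(-17, V))/(O(-3) + 269) = (-366 + 14)/(-3 + 269) = -352/266 = -352*1/266 = -176/133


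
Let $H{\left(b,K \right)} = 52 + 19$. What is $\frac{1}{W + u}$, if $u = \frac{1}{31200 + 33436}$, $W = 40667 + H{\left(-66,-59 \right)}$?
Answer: $\frac{64636}{2633141369} \approx 2.4547 \cdot 10^{-5}$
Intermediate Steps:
$H{\left(b,K \right)} = 71$
$W = 40738$ ($W = 40667 + 71 = 40738$)
$u = \frac{1}{64636} \approx 1.5471 \cdot 10^{-5}$
$\frac{1}{W + u} = \frac{1}{40738 + \frac{1}{64636}} = \frac{1}{\frac{2633141369}{64636}} = \frac{64636}{2633141369}$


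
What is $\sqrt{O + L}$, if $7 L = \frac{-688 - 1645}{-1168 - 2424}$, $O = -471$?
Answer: $\frac{i \sqrt{74429326426}}{12572} \approx 21.7 i$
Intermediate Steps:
$L = \frac{2333}{25144}$ ($L = \frac{\left(-688 - 1645\right) \frac{1}{-1168 - 2424}}{7} = \frac{\left(-2333\right) \frac{1}{-3592}}{7} = \frac{\left(-2333\right) \left(- \frac{1}{3592}\right)}{7} = \frac{1}{7} \cdot \frac{2333}{3592} = \frac{2333}{25144} \approx 0.092786$)
$\sqrt{O + L} = \sqrt{-471 + \frac{2333}{25144}} = \sqrt{- \frac{11840491}{25144}} = \frac{i \sqrt{74429326426}}{12572}$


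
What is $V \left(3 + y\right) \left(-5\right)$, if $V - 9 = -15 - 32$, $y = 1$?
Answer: $760$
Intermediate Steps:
$V = -38$ ($V = 9 - 47 = -38$)
$V \left(3 + y\right) \left(-5\right) = - 38 \left(3 + 1\right) \left(-5\right) = - 38 \cdot 4 \left(-5\right) = \left(-38\right) \left(-20\right) = 760$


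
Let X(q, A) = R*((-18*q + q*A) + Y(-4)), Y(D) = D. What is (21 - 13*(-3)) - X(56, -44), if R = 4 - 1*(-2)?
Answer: 20916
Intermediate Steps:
R = 6 (R = 4 + 2 = 6)
X(q, A) = -24 - 108*q + 6*A*q (X(q, A) = 6*((-18*q + q*A) - 4) = 6*((-18*q + A*q) - 4) = 6*(-4 - 18*q + A*q) = -24 - 108*q + 6*A*q)
(21 - 13*(-3)) - X(56, -44) = (21 - 13*(-3)) - (-24 - 108*56 + 6*(-44)*56) = (21 + 39) - (-24 - 6048 - 14784) = 60 - 1*(-20856) = 60 + 20856 = 20916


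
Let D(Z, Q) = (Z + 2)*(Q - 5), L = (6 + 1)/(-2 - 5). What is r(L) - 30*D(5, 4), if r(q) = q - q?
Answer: 210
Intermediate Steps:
L = -1 (L = 7/(-7) = 7*(-⅐) = -1)
D(Z, Q) = (-5 + Q)*(2 + Z) (D(Z, Q) = (2 + Z)*(-5 + Q) = (-5 + Q)*(2 + Z))
r(q) = 0
r(L) - 30*D(5, 4) = 0 - 30*(-10 - 5*5 + 2*4 + 4*5) = 0 - 30*(-10 - 25 + 8 + 20) = 0 - 30*(-7) = 0 + 210 = 210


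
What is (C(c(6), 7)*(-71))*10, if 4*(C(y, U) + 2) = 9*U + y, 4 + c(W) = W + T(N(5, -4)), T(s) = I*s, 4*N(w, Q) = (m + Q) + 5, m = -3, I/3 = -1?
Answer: -41535/4 ≈ -10384.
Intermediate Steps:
I = -3 (I = 3*(-1) = -3)
N(w, Q) = ½ + Q/4 (N(w, Q) = ((-3 + Q) + 5)/4 = (2 + Q)/4 = ½ + Q/4)
T(s) = -3*s
c(W) = -5/2 + W (c(W) = -4 + (W - 3*(½ + (¼)*(-4))) = -4 + (W - 3*(½ - 1)) = -4 + (W - 3*(-½)) = -4 + (W + 3/2) = -4 + (3/2 + W) = -5/2 + W)
C(y, U) = -2 + y/4 + 9*U/4 (C(y, U) = -2 + (9*U + y)/4 = -2 + (y + 9*U)/4 = -2 + (y/4 + 9*U/4) = -2 + y/4 + 9*U/4)
(C(c(6), 7)*(-71))*10 = ((-2 + (-5/2 + 6)/4 + (9/4)*7)*(-71))*10 = ((-2 + (¼)*(7/2) + 63/4)*(-71))*10 = ((-2 + 7/8 + 63/4)*(-71))*10 = ((117/8)*(-71))*10 = -8307/8*10 = -41535/4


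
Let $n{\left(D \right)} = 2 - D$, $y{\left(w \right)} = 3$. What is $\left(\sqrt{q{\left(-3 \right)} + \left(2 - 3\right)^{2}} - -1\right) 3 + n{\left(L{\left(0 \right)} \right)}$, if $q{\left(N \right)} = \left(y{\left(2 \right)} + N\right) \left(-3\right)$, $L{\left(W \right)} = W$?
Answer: $8$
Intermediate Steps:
$q{\left(N \right)} = -9 - 3 N$ ($q{\left(N \right)} = \left(3 + N\right) \left(-3\right) = -9 - 3 N$)
$\left(\sqrt{q{\left(-3 \right)} + \left(2 - 3\right)^{2}} - -1\right) 3 + n{\left(L{\left(0 \right)} \right)} = \left(\sqrt{\left(-9 - -9\right) + \left(2 - 3\right)^{2}} - -1\right) 3 + \left(2 - 0\right) = \left(\sqrt{\left(-9 + 9\right) + \left(-1\right)^{2}} + 1\right) 3 + \left(2 + 0\right) = \left(\sqrt{0 + 1} + 1\right) 3 + 2 = \left(\sqrt{1} + 1\right) 3 + 2 = \left(1 + 1\right) 3 + 2 = 2 \cdot 3 + 2 = 6 + 2 = 8$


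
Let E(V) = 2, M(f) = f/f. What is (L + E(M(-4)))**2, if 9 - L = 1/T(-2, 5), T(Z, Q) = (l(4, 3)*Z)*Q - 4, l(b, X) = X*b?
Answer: 1863225/15376 ≈ 121.18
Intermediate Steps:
T(Z, Q) = -4 + 12*Q*Z (T(Z, Q) = ((3*4)*Z)*Q - 4 = (12*Z)*Q - 4 = 12*Q*Z - 4 = -4 + 12*Q*Z)
M(f) = 1
L = 1117/124 (L = 9 - 1/(-4 + 12*5*(-2)) = 9 - 1/(-4 - 120) = 9 - 1/(-124) = 9 - 1*(-1/124) = 9 + 1/124 = 1117/124 ≈ 9.0081)
(L + E(M(-4)))**2 = (1117/124 + 2)**2 = (1365/124)**2 = 1863225/15376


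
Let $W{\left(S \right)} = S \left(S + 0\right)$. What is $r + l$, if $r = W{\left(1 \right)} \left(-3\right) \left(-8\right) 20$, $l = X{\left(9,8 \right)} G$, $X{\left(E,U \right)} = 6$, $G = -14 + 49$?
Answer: $690$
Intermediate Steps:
$G = 35$
$W{\left(S \right)} = S^{2}$ ($W{\left(S \right)} = S S = S^{2}$)
$l = 210$ ($l = 6 \cdot 35 = 210$)
$r = 480$ ($r = 1^{2} \left(-3\right) \left(-8\right) 20 = 1 \left(-3\right) \left(-8\right) 20 = \left(-3\right) \left(-8\right) 20 = 24 \cdot 20 = 480$)
$r + l = 480 + 210 = 690$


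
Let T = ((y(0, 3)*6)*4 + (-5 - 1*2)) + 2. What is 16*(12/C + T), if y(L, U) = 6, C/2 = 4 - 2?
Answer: 2272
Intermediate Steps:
C = 4 (C = 2*(4 - 2) = 2*2 = 4)
T = 139 (T = ((6*6)*4 + (-5 - 1*2)) + 2 = (36*4 + (-5 - 2)) + 2 = (144 - 7) + 2 = 137 + 2 = 139)
16*(12/C + T) = 16*(12/4 + 139) = 16*(12*(¼) + 139) = 16*(3 + 139) = 16*142 = 2272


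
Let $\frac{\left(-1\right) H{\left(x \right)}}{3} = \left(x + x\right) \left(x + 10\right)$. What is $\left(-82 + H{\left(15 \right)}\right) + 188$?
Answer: $-2144$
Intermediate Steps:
$H{\left(x \right)} = - 6 x \left(10 + x\right)$ ($H{\left(x \right)} = - 3 \left(x + x\right) \left(x + 10\right) = - 3 \cdot 2 x \left(10 + x\right) = - 6 x \left(10 + x\right)$)
$\left(-82 + H{\left(15 \right)}\right) + 188 = \left(-82 - 90 \left(10 + 15\right)\right) + 188 = \left(-82 - 90 \cdot 25\right) + 188 = \left(-82 - 2250\right) + 188 = -2332 + 188 = -2144$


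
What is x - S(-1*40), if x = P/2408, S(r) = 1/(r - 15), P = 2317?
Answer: 18549/18920 ≈ 0.98039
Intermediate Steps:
S(r) = 1/(-15 + r)
x = 331/344 (x = 2317/2408 = 2317*(1/2408) = 331/344 ≈ 0.96221)
x - S(-1*40) = 331/344 - 1/(-15 - 1*40) = 331/344 - 1/(-15 - 40) = 331/344 - 1/(-55) = 331/344 - 1*(-1/55) = 331/344 + 1/55 = 18549/18920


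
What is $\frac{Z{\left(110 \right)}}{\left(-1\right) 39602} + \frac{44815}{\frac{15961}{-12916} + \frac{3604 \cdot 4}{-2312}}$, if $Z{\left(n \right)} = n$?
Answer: $- \frac{194844290106995}{32482213833} \approx -5998.5$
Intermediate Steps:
$\frac{Z{\left(110 \right)}}{\left(-1\right) 39602} + \frac{44815}{\frac{15961}{-12916} + \frac{3604 \cdot 4}{-2312}} = \frac{110}{\left(-1\right) 39602} + \frac{44815}{\frac{15961}{-12916} + \frac{3604 \cdot 4}{-2312}} = \frac{110}{-39602} + \frac{44815}{15961 \left(- \frac{1}{12916}\right) + 14416 \left(- \frac{1}{2312}\right)} = 110 \left(- \frac{1}{39602}\right) + \frac{44815}{- \frac{15961}{12916} - \frac{106}{17}} = - \frac{55}{19801} + \frac{44815}{- \frac{1640433}{219572}} = - \frac{55}{19801} + 44815 \left(- \frac{219572}{1640433}\right) = - \frac{55}{19801} - \frac{9840119180}{1640433} = - \frac{194844290106995}{32482213833}$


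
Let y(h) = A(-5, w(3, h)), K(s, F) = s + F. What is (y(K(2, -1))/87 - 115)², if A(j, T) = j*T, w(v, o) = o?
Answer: 100200100/7569 ≈ 13238.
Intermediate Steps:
A(j, T) = T*j
K(s, F) = F + s
y(h) = -5*h (y(h) = h*(-5) = -5*h)
(y(K(2, -1))/87 - 115)² = (-5*(-1 + 2)/87 - 115)² = (-5*1*(1/87) - 115)² = (-5*1/87 - 115)² = (-5/87 - 115)² = (-10010/87)² = 100200100/7569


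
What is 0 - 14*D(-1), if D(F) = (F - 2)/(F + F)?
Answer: -21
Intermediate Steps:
D(F) = (-2 + F)/(2*F) (D(F) = (-2 + F)/((2*F)) = (-2 + F)*(1/(2*F)) = (-2 + F)/(2*F))
0 - 14*D(-1) = 0 - 7*(-2 - 1)/(-1) = 0 - 7*(-1)*(-3) = 0 - 14*3/2 = 0 - 21 = -21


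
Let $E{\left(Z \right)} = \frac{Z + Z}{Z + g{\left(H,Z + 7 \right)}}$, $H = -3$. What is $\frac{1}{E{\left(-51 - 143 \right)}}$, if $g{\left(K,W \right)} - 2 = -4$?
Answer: $\frac{49}{97} \approx 0.50515$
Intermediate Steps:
$g{\left(K,W \right)} = -2$ ($g{\left(K,W \right)} = 2 - 4 = -2$)
$E{\left(Z \right)} = \frac{2 Z}{-2 + Z}$ ($E{\left(Z \right)} = \frac{Z + Z}{Z - 2} = \frac{2 Z}{-2 + Z}$)
$\frac{1}{E{\left(-51 - 143 \right)}} = \frac{1}{2 \left(-51 - 143\right) \frac{1}{-2 - 194}} = \frac{1}{2 \left(-194\right) \frac{1}{-2 - 194}} = \frac{1}{2 \left(-194\right) \frac{1}{-196}} = \frac{1}{2 \left(-194\right) \left(- \frac{1}{196}\right)} = \frac{1}{\frac{97}{49}} = \frac{49}{97}$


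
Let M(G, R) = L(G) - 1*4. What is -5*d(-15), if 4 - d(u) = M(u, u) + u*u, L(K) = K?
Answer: 1010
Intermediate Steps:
M(G, R) = -4 + G (M(G, R) = G - 1*4 = G - 4 = -4 + G)
d(u) = 8 - u - u² (d(u) = 4 - ((-4 + u) + u*u) = 4 - ((-4 + u) + u²) = 4 - (-4 + u + u²) = 4 + (4 - u - u²) = 8 - u - u²)
-5*d(-15) = -5*(8 - 1*(-15) - 1*(-15)²) = -5*(8 + 15 - 1*225) = -5*(8 + 15 - 225) = -5*(-202) = 1010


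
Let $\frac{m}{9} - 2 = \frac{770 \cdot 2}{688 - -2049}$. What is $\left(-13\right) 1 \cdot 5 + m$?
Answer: $- \frac{16397}{391} \approx -41.936$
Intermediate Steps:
$m = \frac{9018}{391}$ ($m = 18 + 9 \frac{770 \cdot 2}{688 - -2049} = 18 + 9 \frac{1540}{688 + 2049} = 18 + 9 \cdot \frac{1540}{2737} = 18 + 9 \cdot 1540 \cdot \frac{1}{2737} = 18 + 9 \cdot \frac{220}{391} = 18 + \frac{1980}{391} = \frac{9018}{391} \approx 23.064$)
$\left(-13\right) 1 \cdot 5 + m = \left(-13\right) 1 \cdot 5 + \frac{9018}{391} = \left(-13\right) 5 + \frac{9018}{391} = -65 + \frac{9018}{391} = - \frac{16397}{391}$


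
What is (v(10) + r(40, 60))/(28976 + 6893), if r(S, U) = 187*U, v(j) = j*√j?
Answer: 11220/35869 + 10*√10/35869 ≈ 0.31369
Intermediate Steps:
v(j) = j^(3/2)
(v(10) + r(40, 60))/(28976 + 6893) = (10^(3/2) + 187*60)/(28976 + 6893) = (10*√10 + 11220)/35869 = (11220 + 10*√10)*(1/35869) = 11220/35869 + 10*√10/35869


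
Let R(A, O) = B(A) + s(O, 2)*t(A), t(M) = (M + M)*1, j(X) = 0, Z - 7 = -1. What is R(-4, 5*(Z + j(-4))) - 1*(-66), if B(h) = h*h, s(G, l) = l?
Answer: 66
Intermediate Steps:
Z = 6 (Z = 7 - 1 = 6)
B(h) = h²
t(M) = 2*M (t(M) = (2*M)*1 = 2*M)
R(A, O) = A² + 4*A (R(A, O) = A² + 2*(2*A) = A² + 4*A)
R(-4, 5*(Z + j(-4))) - 1*(-66) = -4*(4 - 4) - 1*(-66) = -4*0 + 66 = 0 + 66 = 66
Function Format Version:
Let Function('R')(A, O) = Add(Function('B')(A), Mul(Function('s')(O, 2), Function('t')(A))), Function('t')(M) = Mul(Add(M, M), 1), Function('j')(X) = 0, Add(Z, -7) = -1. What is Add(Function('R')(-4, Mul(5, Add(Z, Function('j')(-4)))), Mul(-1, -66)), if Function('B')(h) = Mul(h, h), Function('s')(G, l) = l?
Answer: 66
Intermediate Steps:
Z = 6 (Z = Add(7, -1) = 6)
Function('B')(h) = Pow(h, 2)
Function('t')(M) = Mul(2, M) (Function('t')(M) = Mul(Mul(2, M), 1) = Mul(2, M))
Function('R')(A, O) = Add(Pow(A, 2), Mul(4, A)) (Function('R')(A, O) = Add(Pow(A, 2), Mul(2, Mul(2, A))) = Add(Pow(A, 2), Mul(4, A)))
Add(Function('R')(-4, Mul(5, Add(Z, Function('j')(-4)))), Mul(-1, -66)) = Add(Mul(-4, Add(4, -4)), Mul(-1, -66)) = Add(Mul(-4, 0), 66) = Add(0, 66) = 66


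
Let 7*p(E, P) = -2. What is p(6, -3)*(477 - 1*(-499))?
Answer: -1952/7 ≈ -278.86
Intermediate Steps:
p(E, P) = -2/7 (p(E, P) = (⅐)*(-2) = -2/7)
p(6, -3)*(477 - 1*(-499)) = -2*(477 - 1*(-499))/7 = -2*(477 + 499)/7 = -2/7*976 = -1952/7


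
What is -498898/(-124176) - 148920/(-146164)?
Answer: 11426652149/2268757608 ≈ 5.0365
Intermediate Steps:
-498898/(-124176) - 148920/(-146164) = -498898*(-1/124176) - 148920*(-1/146164) = 249449/62088 + 37230/36541 = 11426652149/2268757608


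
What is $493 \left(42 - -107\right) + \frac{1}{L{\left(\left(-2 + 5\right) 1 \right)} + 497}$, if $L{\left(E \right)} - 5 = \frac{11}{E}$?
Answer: $\frac{111434272}{1517} \approx 73457.0$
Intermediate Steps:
$L{\left(E \right)} = 5 + \frac{11}{E}$
$493 \left(42 - -107\right) + \frac{1}{L{\left(\left(-2 + 5\right) 1 \right)} + 497} = 493 \left(42 - -107\right) + \frac{1}{\left(5 + \frac{11}{\left(-2 + 5\right) 1}\right) + 497} = 493 \left(42 + 107\right) + \frac{1}{\left(5 + \frac{11}{3 \cdot 1}\right) + 497} = 493 \cdot 149 + \frac{1}{\left(5 + \frac{11}{3}\right) + 497} = 73457 + \frac{1}{\left(5 + 11 \cdot \frac{1}{3}\right) + 497} = 73457 + \frac{1}{\left(5 + \frac{11}{3}\right) + 497} = 73457 + \frac{1}{\frac{26}{3} + 497} = 73457 + \frac{1}{\frac{1517}{3}} = 73457 + \frac{3}{1517} = \frac{111434272}{1517}$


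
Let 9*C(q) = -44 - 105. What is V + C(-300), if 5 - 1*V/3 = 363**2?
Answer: -3557777/9 ≈ -3.9531e+5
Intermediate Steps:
C(q) = -149/9 (C(q) = (-44 - 105)/9 = (1/9)*(-149) = -149/9)
V = -395292 (V = 15 - 3*363**2 = 15 - 3*131769 = 15 - 395307 = -395292)
V + C(-300) = -395292 - 149/9 = -3557777/9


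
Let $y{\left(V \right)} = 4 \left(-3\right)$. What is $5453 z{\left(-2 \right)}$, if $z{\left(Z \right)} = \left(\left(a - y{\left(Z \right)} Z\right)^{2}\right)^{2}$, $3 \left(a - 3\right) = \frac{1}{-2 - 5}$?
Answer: $\frac{29732165054384}{27783} \approx 1.0702 \cdot 10^{9}$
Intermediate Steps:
$y{\left(V \right)} = -12$
$a = \frac{62}{21}$ ($a = 3 + \frac{1}{3 \left(-2 - 5\right)} = 3 + \frac{1}{3 \left(-7\right)} = 3 + \frac{1}{3} \left(- \frac{1}{7}\right) = 3 - \frac{1}{21} = \frac{62}{21} \approx 2.9524$)
$z{\left(Z \right)} = \left(\frac{62}{21} + 12 Z\right)^{4}$ ($z{\left(Z \right)} = \left(\left(\frac{62}{21} - - 12 Z\right)^{2}\right)^{2} = \left(\left(\frac{62}{21} + 12 Z\right)^{2}\right)^{2} = \left(\frac{62}{21} + 12 Z\right)^{4}$)
$5453 z{\left(-2 \right)} = 5453 \frac{16 \left(31 + 126 \left(-2\right)\right)^{4}}{194481} = 5453 \frac{16 \left(31 - 252\right)^{4}}{194481} = 5453 \frac{16 \left(-221\right)^{4}}{194481} = 5453 \cdot \frac{16}{194481} \cdot 2385443281 = 5453 \cdot \frac{38167092496}{194481} = \frac{29732165054384}{27783}$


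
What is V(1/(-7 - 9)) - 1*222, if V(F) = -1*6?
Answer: -228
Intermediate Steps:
V(F) = -6
V(1/(-7 - 9)) - 1*222 = -6 - 1*222 = -6 - 222 = -228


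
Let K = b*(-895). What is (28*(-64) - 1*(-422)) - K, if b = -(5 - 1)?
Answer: -4950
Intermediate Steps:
b = -4 (b = -1*4 = -4)
K = 3580 (K = -4*(-895) = 3580)
(28*(-64) - 1*(-422)) - K = (28*(-64) - 1*(-422)) - 1*3580 = (-1792 + 422) - 3580 = -1370 - 3580 = -4950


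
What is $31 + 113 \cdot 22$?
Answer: $2517$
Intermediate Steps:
$31 + 113 \cdot 22 = 31 + 2486 = 2517$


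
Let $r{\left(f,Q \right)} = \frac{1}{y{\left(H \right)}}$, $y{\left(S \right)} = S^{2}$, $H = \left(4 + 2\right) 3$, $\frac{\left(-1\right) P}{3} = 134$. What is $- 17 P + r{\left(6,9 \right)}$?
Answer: $\frac{2214217}{324} \approx 6834.0$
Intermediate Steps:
$P = -402$ ($P = \left(-3\right) 134 = -402$)
$H = 18$ ($H = 6 \cdot 3 = 18$)
$r{\left(f,Q \right)} = \frac{1}{324}$ ($r{\left(f,Q \right)} = \frac{1}{18^{2}} = \frac{1}{324}$)
$- 17 P + r{\left(6,9 \right)} = \left(-17\right) \left(-402\right) + \frac{1}{324} = 6834 + \frac{1}{324} = \frac{2214217}{324}$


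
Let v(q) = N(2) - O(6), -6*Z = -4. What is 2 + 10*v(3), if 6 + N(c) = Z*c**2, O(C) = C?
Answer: -274/3 ≈ -91.333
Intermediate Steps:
Z = 2/3 (Z = -1/6*(-4) = 2/3 ≈ 0.66667)
N(c) = -6 + 2*c**2/3
v(q) = -28/3 (v(q) = (-6 + (2/3)*2**2) - 1*6 = (-6 + (2/3)*4) - 6 = (-6 + 8/3) - 6 = -10/3 - 6 = -28/3)
2 + 10*v(3) = 2 + 10*(-28/3) = 2 - 280/3 = -274/3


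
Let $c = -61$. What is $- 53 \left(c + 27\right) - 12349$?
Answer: $-10547$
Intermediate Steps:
$- 53 \left(c + 27\right) - 12349 = - 53 \left(-61 + 27\right) - 12349 = \left(-53\right) \left(-34\right) - 12349 = 1802 - 12349 = -10547$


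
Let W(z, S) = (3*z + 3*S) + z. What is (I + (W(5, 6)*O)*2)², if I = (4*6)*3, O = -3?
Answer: 24336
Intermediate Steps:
W(z, S) = 3*S + 4*z (W(z, S) = (3*S + 3*z) + z = 3*S + 4*z)
I = 72 (I = 24*3 = 72)
(I + (W(5, 6)*O)*2)² = (72 + ((3*6 + 4*5)*(-3))*2)² = (72 + ((18 + 20)*(-3))*2)² = (72 + (38*(-3))*2)² = (72 - 114*2)² = (72 - 228)² = (-156)² = 24336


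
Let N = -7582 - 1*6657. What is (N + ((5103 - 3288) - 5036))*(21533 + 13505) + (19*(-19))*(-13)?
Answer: -611758787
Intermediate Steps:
N = -14239 (N = -7582 - 6657 = -14239)
(N + ((5103 - 3288) - 5036))*(21533 + 13505) + (19*(-19))*(-13) = (-14239 + ((5103 - 3288) - 5036))*(21533 + 13505) + (19*(-19))*(-13) = (-14239 + (1815 - 5036))*35038 - 361*(-13) = (-14239 - 3221)*35038 + 4693 = -17460*35038 + 4693 = -611763480 + 4693 = -611758787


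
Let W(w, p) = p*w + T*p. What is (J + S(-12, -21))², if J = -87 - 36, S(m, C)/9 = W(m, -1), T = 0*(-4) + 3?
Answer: 1764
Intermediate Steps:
T = 3 (T = 0 + 3 = 3)
W(w, p) = 3*p + p*w (W(w, p) = p*w + 3*p = 3*p + p*w)
S(m, C) = -27 - 9*m (S(m, C) = 9*(-(3 + m)) = 9*(-3 - m) = -27 - 9*m)
J = -123
(J + S(-12, -21))² = (-123 + (-27 - 9*(-12)))² = (-123 + (-27 + 108))² = (-123 + 81)² = (-42)² = 1764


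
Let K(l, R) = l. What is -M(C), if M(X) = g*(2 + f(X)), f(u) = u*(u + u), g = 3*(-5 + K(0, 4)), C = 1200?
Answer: 43200030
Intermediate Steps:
g = -15 (g = 3*(-5 + 0) = 3*(-5) = -15)
f(u) = 2*u² (f(u) = u*(2*u) = 2*u²)
M(X) = -30 - 30*X² (M(X) = -15*(2 + 2*X²) = -30 - 30*X²)
-M(C) = -(-30 - 30*1200²) = -(-30 - 30*1440000) = -(-30 - 43200000) = -1*(-43200030) = 43200030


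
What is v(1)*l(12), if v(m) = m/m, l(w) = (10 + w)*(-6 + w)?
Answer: 132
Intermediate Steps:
l(w) = (-6 + w)*(10 + w)
v(m) = 1
v(1)*l(12) = 1*(-60 + 12² + 4*12) = 1*(-60 + 144 + 48) = 1*132 = 132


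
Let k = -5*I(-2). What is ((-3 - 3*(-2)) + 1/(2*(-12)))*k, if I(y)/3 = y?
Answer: 355/4 ≈ 88.750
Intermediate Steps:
I(y) = 3*y
k = 30 (k = -15*(-2) = -5*(-6) = 30)
((-3 - 3*(-2)) + 1/(2*(-12)))*k = ((-3 - 3*(-2)) + 1/(2*(-12)))*30 = ((-3 + 6) + 1/(-24))*30 = (3 - 1/24)*30 = (71/24)*30 = 355/4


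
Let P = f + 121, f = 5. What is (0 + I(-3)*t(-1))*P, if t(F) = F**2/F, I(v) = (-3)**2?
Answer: -1134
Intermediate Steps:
I(v) = 9
P = 126 (P = 5 + 121 = 126)
t(F) = F
(0 + I(-3)*t(-1))*P = (0 + 9*(-1))*126 = (0 - 9)*126 = -9*126 = -1134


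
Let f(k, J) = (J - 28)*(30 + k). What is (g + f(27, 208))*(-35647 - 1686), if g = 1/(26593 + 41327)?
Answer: -26015844550933/67920 ≈ -3.8304e+8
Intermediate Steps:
g = 1/67920 ≈ 1.4723e-5
f(k, J) = (-28 + J)*(30 + k)
(g + f(27, 208))*(-35647 - 1686) = (1/67920 + (-840 - 28*27 + 30*208 + 208*27))*(-35647 - 1686) = (1/67920 + (-840 - 756 + 6240 + 5616))*(-37333) = (1/67920 + 10260)*(-37333) = (696859201/67920)*(-37333) = -26015844550933/67920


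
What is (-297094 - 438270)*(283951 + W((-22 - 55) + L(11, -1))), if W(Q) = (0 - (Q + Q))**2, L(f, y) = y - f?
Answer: -232106616140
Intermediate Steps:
W(Q) = 4*Q**2 (W(Q) = (0 - 2*Q)**2 = (-2*Q)**2 = 4*Q**2)
(-297094 - 438270)*(283951 + W((-22 - 55) + L(11, -1))) = (-297094 - 438270)*(283951 + 4*((-22 - 55) + (-1 - 1*11))**2) = -735364*(283951 + 4*(-77 + (-1 - 11))**2) = -735364*(283951 + 4*(-77 - 12)**2) = -735364*(283951 + 4*(-89)**2) = -735364*(283951 + 4*7921) = -735364*(283951 + 31684) = -735364*315635 = -232106616140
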